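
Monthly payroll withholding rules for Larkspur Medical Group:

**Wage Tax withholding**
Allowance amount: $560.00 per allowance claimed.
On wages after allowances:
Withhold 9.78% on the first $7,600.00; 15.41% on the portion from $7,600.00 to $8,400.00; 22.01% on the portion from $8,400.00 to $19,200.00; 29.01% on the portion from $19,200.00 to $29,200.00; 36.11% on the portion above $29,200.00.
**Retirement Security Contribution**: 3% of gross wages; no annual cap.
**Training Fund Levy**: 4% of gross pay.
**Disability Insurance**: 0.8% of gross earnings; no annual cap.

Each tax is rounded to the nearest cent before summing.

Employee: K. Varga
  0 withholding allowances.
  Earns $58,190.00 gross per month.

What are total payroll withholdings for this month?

Wage Tax: taxable = $58,190.00
  $6,144.64 + 36.11% × ($58,190.00 − $29,200.00) = $6,144.64 + 36.11% × $28,990.00 = $16,612.93
Retirement Security Contribution: 3% × $58,190.00 = $1,745.70
Training Fund Levy: 4% × $58,190.00 = $2,327.60
Disability Insurance: 0.8% × $58,190.00 = $465.52
Total: $16,612.93 + $1,745.70 + $2,327.60 + $465.52 = $21,151.75

$21,151.75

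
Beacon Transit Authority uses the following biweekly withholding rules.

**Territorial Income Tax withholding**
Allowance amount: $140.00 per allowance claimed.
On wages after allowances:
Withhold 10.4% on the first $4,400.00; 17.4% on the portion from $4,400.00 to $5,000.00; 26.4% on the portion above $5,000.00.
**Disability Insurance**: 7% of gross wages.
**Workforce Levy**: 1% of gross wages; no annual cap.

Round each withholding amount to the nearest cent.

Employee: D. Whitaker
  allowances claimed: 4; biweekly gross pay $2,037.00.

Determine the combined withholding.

Territorial Income Tax: taxable = $2,037.00 − 4×$140.00 = $1,477.00
  10.4% × $1,477.00 = $153.61
Disability Insurance: 7% × $2,037.00 = $142.59
Workforce Levy: 1% × $2,037.00 = $20.37
Total: $153.61 + $142.59 + $20.37 = $316.57

$316.57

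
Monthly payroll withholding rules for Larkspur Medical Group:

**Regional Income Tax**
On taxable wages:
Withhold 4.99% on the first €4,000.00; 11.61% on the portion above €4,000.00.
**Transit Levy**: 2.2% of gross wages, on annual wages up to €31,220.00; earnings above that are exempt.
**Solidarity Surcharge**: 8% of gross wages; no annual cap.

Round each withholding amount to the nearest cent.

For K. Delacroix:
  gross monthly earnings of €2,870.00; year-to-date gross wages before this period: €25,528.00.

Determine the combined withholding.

€435.95

Regional Income Tax: taxable = €2,870.00
  4.99% × €2,870.00 = €143.21
Transit Levy: 2.2% × €2,870.00 = €63.14
Solidarity Surcharge: 8% × €2,870.00 = €229.60
Total: €143.21 + €63.14 + €229.60 = €435.95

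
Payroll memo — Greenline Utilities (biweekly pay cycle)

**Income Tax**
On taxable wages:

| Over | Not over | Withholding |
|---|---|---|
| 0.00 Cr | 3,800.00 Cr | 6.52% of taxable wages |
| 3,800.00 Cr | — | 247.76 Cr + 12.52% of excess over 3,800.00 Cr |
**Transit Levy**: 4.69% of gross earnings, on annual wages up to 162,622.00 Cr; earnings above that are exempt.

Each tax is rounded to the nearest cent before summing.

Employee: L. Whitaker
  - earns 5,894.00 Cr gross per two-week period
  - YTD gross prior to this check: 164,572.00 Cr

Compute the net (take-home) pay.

5,384.07 Cr

Income Tax: taxable = 5,894.00 Cr
  247.76 Cr + 12.52% × (5,894.00 Cr − 3,800.00 Cr) = 247.76 Cr + 12.52% × 2,094.00 Cr = 509.93 Cr
Transit Levy: YTD 164,572.00 Cr ≥ cap 162,622.00 Cr → 0.00 Cr
Total withheld: 509.93 Cr + 0.00 Cr = 509.93 Cr
Net pay: 5,894.00 Cr − 509.93 Cr = 5,384.07 Cr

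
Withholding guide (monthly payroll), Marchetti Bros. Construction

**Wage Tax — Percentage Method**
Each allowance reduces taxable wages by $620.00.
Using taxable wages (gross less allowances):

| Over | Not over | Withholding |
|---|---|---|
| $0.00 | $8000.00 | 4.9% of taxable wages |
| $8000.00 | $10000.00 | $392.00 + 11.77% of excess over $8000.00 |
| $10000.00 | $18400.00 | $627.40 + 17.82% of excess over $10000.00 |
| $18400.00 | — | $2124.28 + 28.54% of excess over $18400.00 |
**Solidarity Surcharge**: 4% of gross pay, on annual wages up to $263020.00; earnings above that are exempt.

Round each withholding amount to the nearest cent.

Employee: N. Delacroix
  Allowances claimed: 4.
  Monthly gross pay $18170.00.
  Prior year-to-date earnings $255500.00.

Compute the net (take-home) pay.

Wage Tax: taxable = $18170.00 − 4×$620.00 = $15690.00
  $627.40 + 17.82% × ($15690.00 − $10000.00) = $627.40 + 17.82% × $5690.00 = $1641.36
Solidarity Surcharge: cap $263020.00 − YTD $255500.00 = $7520.00 subject; 4% × $7520.00 = $300.80
Total withheld: $1641.36 + $300.80 = $1942.16
Net pay: $18170.00 − $1942.16 = $16227.84

$16227.84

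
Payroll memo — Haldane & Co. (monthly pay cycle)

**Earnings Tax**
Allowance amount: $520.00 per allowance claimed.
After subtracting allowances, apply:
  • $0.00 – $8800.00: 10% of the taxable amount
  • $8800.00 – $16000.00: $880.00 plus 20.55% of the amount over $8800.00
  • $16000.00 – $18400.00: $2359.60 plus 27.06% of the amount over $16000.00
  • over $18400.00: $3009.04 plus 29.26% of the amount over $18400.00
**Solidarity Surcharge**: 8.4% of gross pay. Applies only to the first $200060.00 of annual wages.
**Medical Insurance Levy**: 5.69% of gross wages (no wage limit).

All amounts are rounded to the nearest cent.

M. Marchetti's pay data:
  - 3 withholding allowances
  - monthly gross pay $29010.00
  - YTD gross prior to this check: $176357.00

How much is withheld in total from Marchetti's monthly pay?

$9298.79

Earnings Tax: taxable = $29010.00 − 3×$520.00 = $27450.00
  $3009.04 + 29.26% × ($27450.00 − $18400.00) = $3009.04 + 29.26% × $9050.00 = $5657.07
Solidarity Surcharge: cap $200060.00 − YTD $176357.00 = $23703.00 subject; 8.4% × $23703.00 = $1991.05
Medical Insurance Levy: 5.69% × $29010.00 = $1650.67
Total: $5657.07 + $1991.05 + $1650.67 = $9298.79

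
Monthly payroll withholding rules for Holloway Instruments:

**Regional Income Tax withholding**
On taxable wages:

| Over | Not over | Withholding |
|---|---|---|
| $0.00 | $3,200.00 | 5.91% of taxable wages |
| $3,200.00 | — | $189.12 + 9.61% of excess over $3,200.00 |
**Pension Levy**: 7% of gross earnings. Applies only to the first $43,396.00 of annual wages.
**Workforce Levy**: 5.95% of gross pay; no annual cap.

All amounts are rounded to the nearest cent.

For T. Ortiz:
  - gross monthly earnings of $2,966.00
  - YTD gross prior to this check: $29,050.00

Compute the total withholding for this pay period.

Regional Income Tax: taxable = $2,966.00
  5.91% × $2,966.00 = $175.29
Pension Levy: 7% × $2,966.00 = $207.62
Workforce Levy: 5.95% × $2,966.00 = $176.48
Total: $175.29 + $207.62 + $176.48 = $559.39

$559.39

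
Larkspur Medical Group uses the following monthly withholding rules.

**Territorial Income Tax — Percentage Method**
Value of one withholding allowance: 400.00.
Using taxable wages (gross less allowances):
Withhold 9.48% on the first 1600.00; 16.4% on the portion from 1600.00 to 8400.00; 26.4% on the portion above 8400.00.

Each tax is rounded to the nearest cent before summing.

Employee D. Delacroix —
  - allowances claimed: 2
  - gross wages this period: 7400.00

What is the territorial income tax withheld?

971.68

Territorial Income Tax: taxable = 7400.00 − 2×400.00 = 6600.00
  151.68 + 16.4% × (6600.00 − 1600.00) = 151.68 + 16.4% × 5000.00 = 971.68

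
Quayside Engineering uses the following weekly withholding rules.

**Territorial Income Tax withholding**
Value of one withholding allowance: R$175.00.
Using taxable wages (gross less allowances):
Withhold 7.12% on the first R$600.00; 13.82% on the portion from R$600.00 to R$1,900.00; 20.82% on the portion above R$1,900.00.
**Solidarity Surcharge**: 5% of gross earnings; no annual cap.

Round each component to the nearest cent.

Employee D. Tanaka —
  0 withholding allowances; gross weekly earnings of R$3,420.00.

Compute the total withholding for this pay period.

Territorial Income Tax: taxable = R$3,420.00
  R$222.38 + 20.82% × (R$3,420.00 − R$1,900.00) = R$222.38 + 20.82% × R$1,520.00 = R$538.84
Solidarity Surcharge: 5% × R$3,420.00 = R$171.00
Total: R$538.84 + R$171.00 = R$709.84

R$709.84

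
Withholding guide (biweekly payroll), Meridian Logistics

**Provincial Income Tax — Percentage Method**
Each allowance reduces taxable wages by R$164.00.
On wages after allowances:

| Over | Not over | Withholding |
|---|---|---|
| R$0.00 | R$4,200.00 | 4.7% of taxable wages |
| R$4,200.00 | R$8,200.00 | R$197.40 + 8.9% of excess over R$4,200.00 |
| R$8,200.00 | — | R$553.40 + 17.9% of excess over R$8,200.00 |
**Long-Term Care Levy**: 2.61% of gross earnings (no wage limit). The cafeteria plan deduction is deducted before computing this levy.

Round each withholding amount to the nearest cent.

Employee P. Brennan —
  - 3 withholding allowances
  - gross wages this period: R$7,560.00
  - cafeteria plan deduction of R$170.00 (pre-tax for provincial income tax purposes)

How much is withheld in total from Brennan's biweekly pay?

R$630.40

Provincial Income Tax: taxable = R$7,560.00 − R$170.00 − 3×R$164.00 = R$6,898.00
  R$197.40 + 8.9% × (R$6,898.00 − R$4,200.00) = R$197.40 + 8.9% × R$2,698.00 = R$437.52
Long-Term Care Levy: 2.61% × R$7,390.00 = R$192.88
Total: R$437.52 + R$192.88 = R$630.40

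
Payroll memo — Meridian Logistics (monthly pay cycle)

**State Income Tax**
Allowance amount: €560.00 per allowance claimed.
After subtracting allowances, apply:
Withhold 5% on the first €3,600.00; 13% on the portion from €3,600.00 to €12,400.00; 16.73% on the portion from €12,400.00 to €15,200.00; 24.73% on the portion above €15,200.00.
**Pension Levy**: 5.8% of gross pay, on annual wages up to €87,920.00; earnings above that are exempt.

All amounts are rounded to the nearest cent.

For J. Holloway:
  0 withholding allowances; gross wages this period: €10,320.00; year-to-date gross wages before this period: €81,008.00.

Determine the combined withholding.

€1,454.50

State Income Tax: taxable = €10,320.00
  €180.00 + 13% × (€10,320.00 − €3,600.00) = €180.00 + 13% × €6,720.00 = €1,053.60
Pension Levy: cap €87,920.00 − YTD €81,008.00 = €6,912.00 subject; 5.8% × €6,912.00 = €400.90
Total: €1,053.60 + €400.90 = €1,454.50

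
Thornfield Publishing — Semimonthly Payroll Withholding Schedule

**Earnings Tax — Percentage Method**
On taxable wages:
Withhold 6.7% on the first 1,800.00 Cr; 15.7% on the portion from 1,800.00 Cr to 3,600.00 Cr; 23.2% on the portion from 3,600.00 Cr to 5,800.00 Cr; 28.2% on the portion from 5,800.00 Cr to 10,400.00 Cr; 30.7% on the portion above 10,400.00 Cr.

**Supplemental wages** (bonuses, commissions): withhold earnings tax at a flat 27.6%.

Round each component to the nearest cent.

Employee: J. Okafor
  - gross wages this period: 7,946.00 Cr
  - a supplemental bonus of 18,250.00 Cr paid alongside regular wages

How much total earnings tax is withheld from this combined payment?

Earnings Tax: taxable = 7,946.00 Cr
  913.60 Cr + 28.2% × (7,946.00 Cr − 5,800.00 Cr) = 913.60 Cr + 28.2% × 2,146.00 Cr = 1,518.77 Cr
Supplemental (27.6% flat on bonus): 27.6% × 18,250.00 Cr = 5,037.00 Cr
Total earnings tax: 1,518.77 Cr + 5,037.00 Cr = 6,555.77 Cr

6,555.77 Cr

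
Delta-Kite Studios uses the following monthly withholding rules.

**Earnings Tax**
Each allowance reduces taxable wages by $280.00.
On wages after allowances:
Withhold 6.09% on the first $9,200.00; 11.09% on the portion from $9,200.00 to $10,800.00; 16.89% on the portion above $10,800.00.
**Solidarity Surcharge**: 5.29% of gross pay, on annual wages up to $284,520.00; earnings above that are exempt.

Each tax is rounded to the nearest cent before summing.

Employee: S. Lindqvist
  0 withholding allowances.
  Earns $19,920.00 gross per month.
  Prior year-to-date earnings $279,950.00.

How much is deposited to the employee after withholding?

Earnings Tax: taxable = $19,920.00
  $737.72 + 16.89% × ($19,920.00 − $10,800.00) = $737.72 + 16.89% × $9,120.00 = $2,278.09
Solidarity Surcharge: cap $284,520.00 − YTD $279,950.00 = $4,570.00 subject; 5.29% × $4,570.00 = $241.75
Total withheld: $2,278.09 + $241.75 = $2,519.84
Net pay: $19,920.00 − $2,519.84 = $17,400.16

$17,400.16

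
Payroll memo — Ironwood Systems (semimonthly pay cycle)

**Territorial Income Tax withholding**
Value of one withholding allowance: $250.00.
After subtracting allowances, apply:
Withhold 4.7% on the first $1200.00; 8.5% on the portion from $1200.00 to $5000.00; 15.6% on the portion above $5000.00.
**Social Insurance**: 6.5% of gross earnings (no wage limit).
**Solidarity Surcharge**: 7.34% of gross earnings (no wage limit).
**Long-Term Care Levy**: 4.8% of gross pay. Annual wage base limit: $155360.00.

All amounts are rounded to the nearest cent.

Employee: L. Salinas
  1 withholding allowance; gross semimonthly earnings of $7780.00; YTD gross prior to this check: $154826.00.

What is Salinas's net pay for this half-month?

Territorial Income Tax: taxable = $7780.00 − 1×$250.00 = $7530.00
  $379.40 + 15.6% × ($7530.00 − $5000.00) = $379.40 + 15.6% × $2530.00 = $774.08
Social Insurance: 6.5% × $7780.00 = $505.70
Solidarity Surcharge: 7.34% × $7780.00 = $571.05
Long-Term Care Levy: cap $155360.00 − YTD $154826.00 = $534.00 subject; 4.8% × $534.00 = $25.63
Total withheld: $774.08 + $505.70 + $571.05 + $25.63 = $1876.46
Net pay: $7780.00 − $1876.46 = $5903.54

$5903.54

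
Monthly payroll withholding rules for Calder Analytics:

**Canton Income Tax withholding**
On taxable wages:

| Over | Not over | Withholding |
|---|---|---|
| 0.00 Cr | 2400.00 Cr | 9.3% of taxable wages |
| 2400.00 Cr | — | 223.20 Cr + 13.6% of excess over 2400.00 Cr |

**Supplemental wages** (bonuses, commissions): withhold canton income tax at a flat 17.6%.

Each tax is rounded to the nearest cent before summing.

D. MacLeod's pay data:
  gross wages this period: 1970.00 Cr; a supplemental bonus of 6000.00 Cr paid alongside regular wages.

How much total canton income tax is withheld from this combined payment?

1239.21 Cr

Canton Income Tax: taxable = 1970.00 Cr
  9.3% × 1970.00 Cr = 183.21 Cr
Supplemental (17.6% flat on bonus): 17.6% × 6000.00 Cr = 1056.00 Cr
Total canton income tax: 183.21 Cr + 1056.00 Cr = 1239.21 Cr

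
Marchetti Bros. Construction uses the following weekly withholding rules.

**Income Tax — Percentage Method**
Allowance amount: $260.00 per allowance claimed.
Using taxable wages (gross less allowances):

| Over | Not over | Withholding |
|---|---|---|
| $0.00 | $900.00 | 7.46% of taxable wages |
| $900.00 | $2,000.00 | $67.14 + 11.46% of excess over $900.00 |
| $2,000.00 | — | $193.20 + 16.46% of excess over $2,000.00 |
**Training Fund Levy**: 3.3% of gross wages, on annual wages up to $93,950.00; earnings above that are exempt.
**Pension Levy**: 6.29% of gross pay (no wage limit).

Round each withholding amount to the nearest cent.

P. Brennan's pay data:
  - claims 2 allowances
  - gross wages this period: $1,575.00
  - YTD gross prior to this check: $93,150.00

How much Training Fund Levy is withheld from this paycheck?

$26.40

Training Fund Levy: cap $93,950.00 − YTD $93,150.00 = $800.00 subject; 3.3% × $800.00 = $26.40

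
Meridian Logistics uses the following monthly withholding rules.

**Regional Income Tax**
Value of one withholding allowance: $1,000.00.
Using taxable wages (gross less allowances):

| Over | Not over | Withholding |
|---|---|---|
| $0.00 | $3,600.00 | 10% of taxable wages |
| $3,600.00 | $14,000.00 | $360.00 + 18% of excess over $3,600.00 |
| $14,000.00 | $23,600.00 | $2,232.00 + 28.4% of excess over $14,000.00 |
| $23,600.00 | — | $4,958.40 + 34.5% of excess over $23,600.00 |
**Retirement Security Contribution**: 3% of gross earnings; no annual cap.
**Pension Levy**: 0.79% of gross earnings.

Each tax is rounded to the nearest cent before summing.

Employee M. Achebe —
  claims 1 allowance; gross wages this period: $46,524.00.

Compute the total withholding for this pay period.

Regional Income Tax: taxable = $46,524.00 − 1×$1,000.00 = $45,524.00
  $4,958.40 + 34.5% × ($45,524.00 − $23,600.00) = $4,958.40 + 34.5% × $21,924.00 = $12,522.18
Retirement Security Contribution: 3% × $46,524.00 = $1,395.72
Pension Levy: 0.79% × $46,524.00 = $367.54
Total: $12,522.18 + $1,395.72 + $367.54 = $14,285.44

$14,285.44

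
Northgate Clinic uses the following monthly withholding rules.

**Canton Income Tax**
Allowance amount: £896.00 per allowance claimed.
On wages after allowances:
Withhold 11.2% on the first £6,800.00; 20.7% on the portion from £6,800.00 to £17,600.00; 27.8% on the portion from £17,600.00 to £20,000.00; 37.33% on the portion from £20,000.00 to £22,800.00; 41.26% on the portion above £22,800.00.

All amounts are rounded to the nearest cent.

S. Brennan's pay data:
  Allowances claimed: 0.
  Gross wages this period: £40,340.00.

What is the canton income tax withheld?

Canton Income Tax: taxable = £40,340.00
  £4,709.64 + 41.26% × (£40,340.00 − £22,800.00) = £4,709.64 + 41.26% × £17,540.00 = £11,946.64

£11,946.64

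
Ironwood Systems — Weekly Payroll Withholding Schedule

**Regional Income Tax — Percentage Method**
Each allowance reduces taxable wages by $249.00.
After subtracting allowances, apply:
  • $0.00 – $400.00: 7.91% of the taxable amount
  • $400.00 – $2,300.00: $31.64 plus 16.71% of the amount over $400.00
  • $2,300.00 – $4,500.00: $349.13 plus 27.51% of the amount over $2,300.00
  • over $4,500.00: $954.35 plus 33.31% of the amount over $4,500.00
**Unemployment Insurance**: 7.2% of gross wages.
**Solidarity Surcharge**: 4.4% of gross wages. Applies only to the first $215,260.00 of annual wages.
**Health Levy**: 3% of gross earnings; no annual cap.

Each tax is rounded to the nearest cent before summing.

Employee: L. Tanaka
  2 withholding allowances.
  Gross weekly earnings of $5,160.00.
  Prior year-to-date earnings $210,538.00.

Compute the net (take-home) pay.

Regional Income Tax: taxable = $5,160.00 − 2×$249.00 = $4,662.00
  $954.35 + 33.31% × ($4,662.00 − $4,500.00) = $954.35 + 33.31% × $162.00 = $1,008.31
Unemployment Insurance: 7.2% × $5,160.00 = $371.52
Solidarity Surcharge: cap $215,260.00 − YTD $210,538.00 = $4,722.00 subject; 4.4% × $4,722.00 = $207.77
Health Levy: 3% × $5,160.00 = $154.80
Total withheld: $1,008.31 + $371.52 + $207.77 + $154.80 = $1,742.40
Net pay: $5,160.00 − $1,742.40 = $3,417.60

$3,417.60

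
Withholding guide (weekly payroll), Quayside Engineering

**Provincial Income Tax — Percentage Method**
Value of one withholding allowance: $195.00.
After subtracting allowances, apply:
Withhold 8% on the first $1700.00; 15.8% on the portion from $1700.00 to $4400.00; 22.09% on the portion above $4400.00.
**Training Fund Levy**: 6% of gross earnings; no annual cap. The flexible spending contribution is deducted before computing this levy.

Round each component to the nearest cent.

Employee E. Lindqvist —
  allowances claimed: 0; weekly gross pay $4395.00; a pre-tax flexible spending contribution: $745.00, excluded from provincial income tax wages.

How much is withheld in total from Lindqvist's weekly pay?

$663.10

Provincial Income Tax: taxable = $4395.00 − $745.00 = $3650.00
  $136.00 + 15.8% × ($3650.00 − $1700.00) = $136.00 + 15.8% × $1950.00 = $444.10
Training Fund Levy: 6% × $3650.00 = $219.00
Total: $444.10 + $219.00 = $663.10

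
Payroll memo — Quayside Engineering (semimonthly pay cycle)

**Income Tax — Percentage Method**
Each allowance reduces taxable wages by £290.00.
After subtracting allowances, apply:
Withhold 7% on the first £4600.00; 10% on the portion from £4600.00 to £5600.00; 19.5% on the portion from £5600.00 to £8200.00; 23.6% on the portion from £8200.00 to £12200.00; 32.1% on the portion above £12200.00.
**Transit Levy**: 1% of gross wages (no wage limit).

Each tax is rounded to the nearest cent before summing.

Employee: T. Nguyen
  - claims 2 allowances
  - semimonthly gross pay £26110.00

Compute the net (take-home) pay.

Income Tax: taxable = £26110.00 − 2×£290.00 = £25530.00
  £1873.00 + 32.1% × (£25530.00 − £12200.00) = £1873.00 + 32.1% × £13330.00 = £6151.93
Transit Levy: 1% × £26110.00 = £261.10
Total withheld: £6151.93 + £261.10 = £6413.03
Net pay: £26110.00 − £6413.03 = £19696.97

£19696.97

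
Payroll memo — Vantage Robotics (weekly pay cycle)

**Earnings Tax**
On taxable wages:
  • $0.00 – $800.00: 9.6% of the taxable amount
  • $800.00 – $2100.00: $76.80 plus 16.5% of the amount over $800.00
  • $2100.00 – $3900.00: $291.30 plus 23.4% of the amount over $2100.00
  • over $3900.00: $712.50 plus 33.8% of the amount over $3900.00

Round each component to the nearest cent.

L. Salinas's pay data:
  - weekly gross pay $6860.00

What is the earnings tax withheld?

$1712.98

Earnings Tax: taxable = $6860.00
  $712.50 + 33.8% × ($6860.00 − $3900.00) = $712.50 + 33.8% × $2960.00 = $1712.98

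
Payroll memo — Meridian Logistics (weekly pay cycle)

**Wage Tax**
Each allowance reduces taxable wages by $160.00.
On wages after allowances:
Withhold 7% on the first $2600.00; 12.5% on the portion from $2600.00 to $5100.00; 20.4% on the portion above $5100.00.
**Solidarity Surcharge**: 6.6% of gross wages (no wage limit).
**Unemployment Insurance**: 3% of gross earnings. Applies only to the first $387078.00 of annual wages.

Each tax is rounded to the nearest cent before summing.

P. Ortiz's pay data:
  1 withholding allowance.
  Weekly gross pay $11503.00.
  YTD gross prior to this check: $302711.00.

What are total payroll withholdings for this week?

Wage Tax: taxable = $11503.00 − 1×$160.00 = $11343.00
  $494.50 + 20.4% × ($11343.00 − $5100.00) = $494.50 + 20.4% × $6243.00 = $1768.07
Solidarity Surcharge: 6.6% × $11503.00 = $759.20
Unemployment Insurance: 3% × $11503.00 = $345.09
Total: $1768.07 + $759.20 + $345.09 = $2872.36

$2872.36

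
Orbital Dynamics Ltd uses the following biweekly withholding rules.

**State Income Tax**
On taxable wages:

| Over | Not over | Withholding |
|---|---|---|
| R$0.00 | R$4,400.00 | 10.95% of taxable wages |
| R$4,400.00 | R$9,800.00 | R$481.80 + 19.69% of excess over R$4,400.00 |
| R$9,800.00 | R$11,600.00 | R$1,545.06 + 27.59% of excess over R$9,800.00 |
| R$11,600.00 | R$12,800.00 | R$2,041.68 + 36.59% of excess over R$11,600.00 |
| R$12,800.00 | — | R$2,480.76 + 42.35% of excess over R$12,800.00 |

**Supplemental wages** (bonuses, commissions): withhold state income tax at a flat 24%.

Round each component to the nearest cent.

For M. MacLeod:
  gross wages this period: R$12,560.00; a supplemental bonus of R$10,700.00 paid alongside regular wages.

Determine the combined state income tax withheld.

R$4,960.94

State Income Tax: taxable = R$12,560.00
  R$2,041.68 + 36.59% × (R$12,560.00 − R$11,600.00) = R$2,041.68 + 36.59% × R$960.00 = R$2,392.94
Supplemental (24% flat on bonus): 24% × R$10,700.00 = R$2,568.00
Total state income tax: R$2,392.94 + R$2,568.00 = R$4,960.94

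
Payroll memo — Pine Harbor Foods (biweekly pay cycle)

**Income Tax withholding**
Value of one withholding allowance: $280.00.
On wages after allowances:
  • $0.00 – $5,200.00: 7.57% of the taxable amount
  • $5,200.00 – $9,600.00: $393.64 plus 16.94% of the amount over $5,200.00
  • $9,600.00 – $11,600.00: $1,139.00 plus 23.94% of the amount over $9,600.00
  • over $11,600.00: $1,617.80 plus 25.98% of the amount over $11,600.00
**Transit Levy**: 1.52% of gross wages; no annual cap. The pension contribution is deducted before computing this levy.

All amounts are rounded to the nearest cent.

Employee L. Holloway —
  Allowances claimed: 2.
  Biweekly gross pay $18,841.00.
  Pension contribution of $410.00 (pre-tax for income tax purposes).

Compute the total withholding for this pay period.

$3,527.16

Income Tax: taxable = $18,841.00 − $410.00 − 2×$280.00 = $17,871.00
  $1,617.80 + 25.98% × ($17,871.00 − $11,600.00) = $1,617.80 + 25.98% × $6,271.00 = $3,247.01
Transit Levy: 1.52% × $18,431.00 = $280.15
Total: $3,247.01 + $280.15 = $3,527.16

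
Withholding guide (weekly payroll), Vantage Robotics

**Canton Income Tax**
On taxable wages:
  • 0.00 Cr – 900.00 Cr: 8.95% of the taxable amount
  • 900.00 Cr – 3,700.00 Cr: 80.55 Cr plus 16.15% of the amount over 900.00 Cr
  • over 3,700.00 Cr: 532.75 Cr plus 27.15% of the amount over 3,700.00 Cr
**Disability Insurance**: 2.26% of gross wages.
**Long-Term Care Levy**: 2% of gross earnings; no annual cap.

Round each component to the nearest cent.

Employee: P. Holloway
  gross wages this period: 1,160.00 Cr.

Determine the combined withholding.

Canton Income Tax: taxable = 1,160.00 Cr
  80.55 Cr + 16.15% × (1,160.00 Cr − 900.00 Cr) = 80.55 Cr + 16.15% × 260.00 Cr = 122.54 Cr
Disability Insurance: 2.26% × 1,160.00 Cr = 26.22 Cr
Long-Term Care Levy: 2% × 1,160.00 Cr = 23.20 Cr
Total: 122.54 Cr + 26.22 Cr + 23.20 Cr = 171.96 Cr

171.96 Cr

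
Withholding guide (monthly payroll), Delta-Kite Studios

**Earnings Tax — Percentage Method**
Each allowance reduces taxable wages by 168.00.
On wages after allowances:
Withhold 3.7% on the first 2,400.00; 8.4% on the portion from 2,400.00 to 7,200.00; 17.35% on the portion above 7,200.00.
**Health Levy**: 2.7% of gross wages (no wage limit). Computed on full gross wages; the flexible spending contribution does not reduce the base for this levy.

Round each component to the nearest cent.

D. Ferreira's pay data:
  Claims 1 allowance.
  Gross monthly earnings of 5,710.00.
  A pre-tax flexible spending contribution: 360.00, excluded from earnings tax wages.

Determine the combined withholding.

Earnings Tax: taxable = 5,710.00 − 360.00 − 1×168.00 = 5,182.00
  88.80 + 8.4% × (5,182.00 − 2,400.00) = 88.80 + 8.4% × 2,782.00 = 322.49
Health Levy: 2.7% × 5,710.00 = 154.17
Total: 322.49 + 154.17 = 476.66

476.66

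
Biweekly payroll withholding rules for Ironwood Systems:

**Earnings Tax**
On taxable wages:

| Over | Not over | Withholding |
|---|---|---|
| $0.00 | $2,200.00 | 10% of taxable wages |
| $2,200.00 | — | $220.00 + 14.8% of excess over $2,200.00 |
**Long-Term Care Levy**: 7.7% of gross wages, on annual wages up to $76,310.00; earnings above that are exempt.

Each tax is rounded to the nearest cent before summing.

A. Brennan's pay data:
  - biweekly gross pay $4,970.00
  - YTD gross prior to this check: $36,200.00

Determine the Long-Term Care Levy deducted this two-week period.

Long-Term Care Levy: 7.7% × $4,970.00 = $382.69

$382.69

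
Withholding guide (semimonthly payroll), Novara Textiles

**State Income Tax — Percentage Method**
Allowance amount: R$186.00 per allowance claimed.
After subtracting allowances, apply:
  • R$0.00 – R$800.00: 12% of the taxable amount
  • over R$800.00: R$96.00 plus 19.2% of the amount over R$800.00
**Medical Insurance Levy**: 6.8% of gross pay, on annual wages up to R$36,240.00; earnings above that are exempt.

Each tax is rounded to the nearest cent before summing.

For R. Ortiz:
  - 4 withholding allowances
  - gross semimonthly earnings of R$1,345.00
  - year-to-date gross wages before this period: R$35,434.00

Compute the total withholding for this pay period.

State Income Tax: taxable = R$1,345.00 − 4×R$186.00 = R$601.00
  12% × R$601.00 = R$72.12
Medical Insurance Levy: cap R$36,240.00 − YTD R$35,434.00 = R$806.00 subject; 6.8% × R$806.00 = R$54.81
Total: R$72.12 + R$54.81 = R$126.93

R$126.93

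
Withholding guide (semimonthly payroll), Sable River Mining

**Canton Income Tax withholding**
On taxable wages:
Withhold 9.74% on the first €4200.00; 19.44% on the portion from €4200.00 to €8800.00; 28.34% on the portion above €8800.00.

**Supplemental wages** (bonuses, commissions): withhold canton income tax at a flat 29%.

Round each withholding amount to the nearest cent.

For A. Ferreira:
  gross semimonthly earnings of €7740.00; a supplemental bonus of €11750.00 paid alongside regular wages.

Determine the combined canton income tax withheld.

Canton Income Tax: taxable = €7740.00
  €409.08 + 19.44% × (€7740.00 − €4200.00) = €409.08 + 19.44% × €3540.00 = €1097.26
Supplemental (29% flat on bonus): 29% × €11750.00 = €3407.50
Total canton income tax: €1097.26 + €3407.50 = €4504.76

€4504.76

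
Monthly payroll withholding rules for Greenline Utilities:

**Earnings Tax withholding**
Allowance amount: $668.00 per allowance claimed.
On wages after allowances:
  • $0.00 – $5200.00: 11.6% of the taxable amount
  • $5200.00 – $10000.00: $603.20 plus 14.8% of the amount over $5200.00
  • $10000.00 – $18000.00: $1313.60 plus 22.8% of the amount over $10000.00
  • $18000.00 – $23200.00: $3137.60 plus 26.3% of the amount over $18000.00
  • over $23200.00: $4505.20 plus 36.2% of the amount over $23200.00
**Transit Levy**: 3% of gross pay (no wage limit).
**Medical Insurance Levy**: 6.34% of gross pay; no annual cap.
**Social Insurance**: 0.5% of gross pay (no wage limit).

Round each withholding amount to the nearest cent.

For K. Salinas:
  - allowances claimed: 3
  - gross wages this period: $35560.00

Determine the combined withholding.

$11753.17

Earnings Tax: taxable = $35560.00 − 3×$668.00 = $33556.00
  $4505.20 + 36.2% × ($33556.00 − $23200.00) = $4505.20 + 36.2% × $10356.00 = $8254.07
Transit Levy: 3% × $35560.00 = $1066.80
Medical Insurance Levy: 6.34% × $35560.00 = $2254.50
Social Insurance: 0.5% × $35560.00 = $177.80
Total: $8254.07 + $1066.80 + $2254.50 + $177.80 = $11753.17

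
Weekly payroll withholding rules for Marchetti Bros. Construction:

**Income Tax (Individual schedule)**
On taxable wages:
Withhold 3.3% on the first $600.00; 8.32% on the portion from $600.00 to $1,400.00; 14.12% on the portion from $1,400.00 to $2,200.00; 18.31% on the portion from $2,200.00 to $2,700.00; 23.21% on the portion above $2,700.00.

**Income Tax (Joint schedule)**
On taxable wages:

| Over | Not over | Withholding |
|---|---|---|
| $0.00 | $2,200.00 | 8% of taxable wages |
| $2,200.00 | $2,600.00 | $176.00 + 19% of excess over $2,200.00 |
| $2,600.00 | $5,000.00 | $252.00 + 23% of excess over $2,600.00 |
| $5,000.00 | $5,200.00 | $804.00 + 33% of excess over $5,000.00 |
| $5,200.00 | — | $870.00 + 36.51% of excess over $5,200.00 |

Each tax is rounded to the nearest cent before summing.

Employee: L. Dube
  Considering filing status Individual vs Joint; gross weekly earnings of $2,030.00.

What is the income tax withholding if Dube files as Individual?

Income Tax (Individual): taxable = $2,030.00
  $86.36 + 14.12% × ($2,030.00 − $1,400.00) = $86.36 + 14.12% × $630.00 = $175.32

$175.32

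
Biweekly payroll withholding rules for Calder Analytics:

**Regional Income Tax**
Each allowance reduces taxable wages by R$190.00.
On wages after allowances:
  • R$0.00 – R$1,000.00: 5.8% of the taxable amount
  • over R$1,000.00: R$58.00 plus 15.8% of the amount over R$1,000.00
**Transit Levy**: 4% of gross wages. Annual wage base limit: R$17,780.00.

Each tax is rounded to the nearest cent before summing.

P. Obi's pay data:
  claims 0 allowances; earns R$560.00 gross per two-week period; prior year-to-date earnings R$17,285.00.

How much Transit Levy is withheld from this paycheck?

R$19.80

Transit Levy: cap R$17,780.00 − YTD R$17,285.00 = R$495.00 subject; 4% × R$495.00 = R$19.80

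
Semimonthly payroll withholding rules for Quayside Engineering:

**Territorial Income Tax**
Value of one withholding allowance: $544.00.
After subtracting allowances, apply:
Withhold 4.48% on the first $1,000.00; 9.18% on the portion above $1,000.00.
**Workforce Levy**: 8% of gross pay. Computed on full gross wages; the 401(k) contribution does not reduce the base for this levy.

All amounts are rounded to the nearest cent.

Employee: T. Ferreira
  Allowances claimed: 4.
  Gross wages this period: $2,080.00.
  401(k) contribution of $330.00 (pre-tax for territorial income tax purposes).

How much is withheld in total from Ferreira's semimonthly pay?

$166.40

Territorial Income Tax: taxable = $2,080.00 − $330.00 − 4×$544.00 = $-426.00
  Taxable ≤ 0 → $0.00
Workforce Levy: 8% × $2,080.00 = $166.40
Total: $0.00 + $166.40 = $166.40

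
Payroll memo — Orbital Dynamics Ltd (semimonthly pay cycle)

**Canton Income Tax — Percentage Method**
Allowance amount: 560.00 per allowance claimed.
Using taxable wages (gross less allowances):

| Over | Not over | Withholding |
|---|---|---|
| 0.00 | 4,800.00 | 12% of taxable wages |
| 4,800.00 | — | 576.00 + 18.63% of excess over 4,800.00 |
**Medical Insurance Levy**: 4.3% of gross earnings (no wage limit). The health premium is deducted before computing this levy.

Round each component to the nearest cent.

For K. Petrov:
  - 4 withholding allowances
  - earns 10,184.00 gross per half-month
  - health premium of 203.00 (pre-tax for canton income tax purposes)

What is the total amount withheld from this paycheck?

1,553.09

Canton Income Tax: taxable = 10,184.00 − 203.00 − 4×560.00 = 7,741.00
  576.00 + 18.63% × (7,741.00 − 4,800.00) = 576.00 + 18.63% × 2,941.00 = 1,123.91
Medical Insurance Levy: 4.3% × 9,981.00 = 429.18
Total: 1,123.91 + 429.18 = 1,553.09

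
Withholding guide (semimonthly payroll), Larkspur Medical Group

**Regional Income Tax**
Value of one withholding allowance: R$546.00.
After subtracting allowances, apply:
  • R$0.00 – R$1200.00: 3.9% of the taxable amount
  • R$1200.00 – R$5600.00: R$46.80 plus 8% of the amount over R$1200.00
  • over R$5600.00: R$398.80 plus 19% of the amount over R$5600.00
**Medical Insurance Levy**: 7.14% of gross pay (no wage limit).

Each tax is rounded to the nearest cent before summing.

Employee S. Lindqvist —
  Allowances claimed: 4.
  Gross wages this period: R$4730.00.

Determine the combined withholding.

Regional Income Tax: taxable = R$4730.00 − 4×R$546.00 = R$2546.00
  R$46.80 + 8% × (R$2546.00 − R$1200.00) = R$46.80 + 8% × R$1346.00 = R$154.48
Medical Insurance Levy: 7.14% × R$4730.00 = R$337.72
Total: R$154.48 + R$337.72 = R$492.20

R$492.20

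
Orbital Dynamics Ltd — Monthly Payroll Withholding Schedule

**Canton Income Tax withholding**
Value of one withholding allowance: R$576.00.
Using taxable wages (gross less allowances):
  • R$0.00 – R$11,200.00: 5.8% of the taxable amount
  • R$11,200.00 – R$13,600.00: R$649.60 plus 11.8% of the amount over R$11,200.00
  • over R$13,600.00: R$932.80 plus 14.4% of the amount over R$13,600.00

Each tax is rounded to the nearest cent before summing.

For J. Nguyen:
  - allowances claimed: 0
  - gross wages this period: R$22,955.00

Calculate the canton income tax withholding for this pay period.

R$2,279.92

Canton Income Tax: taxable = R$22,955.00
  R$932.80 + 14.4% × (R$22,955.00 − R$13,600.00) = R$932.80 + 14.4% × R$9,355.00 = R$2,279.92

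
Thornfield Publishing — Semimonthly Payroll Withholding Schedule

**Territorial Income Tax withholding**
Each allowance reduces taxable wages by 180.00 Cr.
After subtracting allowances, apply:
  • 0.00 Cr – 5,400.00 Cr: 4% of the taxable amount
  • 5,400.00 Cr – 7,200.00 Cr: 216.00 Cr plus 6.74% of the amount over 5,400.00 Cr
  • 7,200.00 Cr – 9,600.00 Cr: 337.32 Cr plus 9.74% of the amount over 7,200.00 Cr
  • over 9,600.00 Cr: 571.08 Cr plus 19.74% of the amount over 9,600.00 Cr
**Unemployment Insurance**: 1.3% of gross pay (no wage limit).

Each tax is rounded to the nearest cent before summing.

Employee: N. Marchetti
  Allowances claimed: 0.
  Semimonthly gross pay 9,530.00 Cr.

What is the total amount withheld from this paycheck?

688.15 Cr

Territorial Income Tax: taxable = 9,530.00 Cr
  337.32 Cr + 9.74% × (9,530.00 Cr − 7,200.00 Cr) = 337.32 Cr + 9.74% × 2,330.00 Cr = 564.26 Cr
Unemployment Insurance: 1.3% × 9,530.00 Cr = 123.89 Cr
Total: 564.26 Cr + 123.89 Cr = 688.15 Cr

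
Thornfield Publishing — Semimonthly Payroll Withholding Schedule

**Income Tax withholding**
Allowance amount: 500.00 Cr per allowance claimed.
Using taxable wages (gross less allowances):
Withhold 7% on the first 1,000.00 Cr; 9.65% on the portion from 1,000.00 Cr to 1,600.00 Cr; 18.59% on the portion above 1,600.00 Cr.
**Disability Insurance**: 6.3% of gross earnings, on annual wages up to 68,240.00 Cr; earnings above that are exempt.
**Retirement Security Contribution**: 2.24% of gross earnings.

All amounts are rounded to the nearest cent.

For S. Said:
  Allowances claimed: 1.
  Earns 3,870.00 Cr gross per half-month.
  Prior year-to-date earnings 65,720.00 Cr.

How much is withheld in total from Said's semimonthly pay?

702.39 Cr

Income Tax: taxable = 3,870.00 Cr − 1×500.00 Cr = 3,370.00 Cr
  127.90 Cr + 18.59% × (3,370.00 Cr − 1,600.00 Cr) = 127.90 Cr + 18.59% × 1,770.00 Cr = 456.94 Cr
Disability Insurance: cap 68,240.00 Cr − YTD 65,720.00 Cr = 2,520.00 Cr subject; 6.3% × 2,520.00 Cr = 158.76 Cr
Retirement Security Contribution: 2.24% × 3,870.00 Cr = 86.69 Cr
Total: 456.94 Cr + 158.76 Cr + 86.69 Cr = 702.39 Cr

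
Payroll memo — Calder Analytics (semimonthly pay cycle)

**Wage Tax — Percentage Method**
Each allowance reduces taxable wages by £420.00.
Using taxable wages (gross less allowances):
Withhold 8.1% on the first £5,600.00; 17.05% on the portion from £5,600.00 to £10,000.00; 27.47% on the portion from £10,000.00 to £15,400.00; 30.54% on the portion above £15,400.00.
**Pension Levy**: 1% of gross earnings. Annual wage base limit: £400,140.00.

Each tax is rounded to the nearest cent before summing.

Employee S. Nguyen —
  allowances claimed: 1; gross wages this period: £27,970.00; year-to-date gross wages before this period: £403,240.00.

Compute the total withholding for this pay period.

Wage Tax: taxable = £27,970.00 − 1×£420.00 = £27,550.00
  £2,687.18 + 30.54% × (£27,550.00 − £15,400.00) = £2,687.18 + 30.54% × £12,150.00 = £6,397.79
Pension Levy: YTD £403,240.00 ≥ cap £400,140.00 → £0.00
Total: £6,397.79 + £0.00 = £6,397.79

£6,397.79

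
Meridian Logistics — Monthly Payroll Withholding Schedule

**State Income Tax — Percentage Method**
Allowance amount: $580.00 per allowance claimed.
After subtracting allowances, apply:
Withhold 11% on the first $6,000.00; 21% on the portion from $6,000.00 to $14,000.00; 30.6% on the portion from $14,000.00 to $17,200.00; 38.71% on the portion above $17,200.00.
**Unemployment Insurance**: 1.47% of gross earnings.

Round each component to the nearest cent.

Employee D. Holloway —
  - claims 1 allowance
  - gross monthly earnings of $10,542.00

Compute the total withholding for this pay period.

State Income Tax: taxable = $10,542.00 − 1×$580.00 = $9,962.00
  $660.00 + 21% × ($9,962.00 − $6,000.00) = $660.00 + 21% × $3,962.00 = $1,492.02
Unemployment Insurance: 1.47% × $10,542.00 = $154.97
Total: $1,492.02 + $154.97 = $1,646.99

$1,646.99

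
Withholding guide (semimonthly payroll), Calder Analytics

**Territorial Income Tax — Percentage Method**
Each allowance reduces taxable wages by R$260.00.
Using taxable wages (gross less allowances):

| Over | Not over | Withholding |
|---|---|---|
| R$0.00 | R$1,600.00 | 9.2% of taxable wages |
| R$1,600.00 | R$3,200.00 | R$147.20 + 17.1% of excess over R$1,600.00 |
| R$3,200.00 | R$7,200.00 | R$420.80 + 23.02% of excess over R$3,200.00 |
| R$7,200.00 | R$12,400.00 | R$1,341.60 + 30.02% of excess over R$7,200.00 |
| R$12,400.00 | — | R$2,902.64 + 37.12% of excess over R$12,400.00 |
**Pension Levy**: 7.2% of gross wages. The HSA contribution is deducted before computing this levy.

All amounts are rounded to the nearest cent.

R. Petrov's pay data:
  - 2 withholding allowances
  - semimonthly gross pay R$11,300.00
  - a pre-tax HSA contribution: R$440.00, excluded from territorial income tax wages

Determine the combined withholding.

Territorial Income Tax: taxable = R$11,300.00 − R$440.00 − 2×R$260.00 = R$10,340.00
  R$1,341.60 + 30.02% × (R$10,340.00 − R$7,200.00) = R$1,341.60 + 30.02% × R$3,140.00 = R$2,284.23
Pension Levy: 7.2% × R$10,860.00 = R$781.92
Total: R$2,284.23 + R$781.92 = R$3,066.15

R$3,066.15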